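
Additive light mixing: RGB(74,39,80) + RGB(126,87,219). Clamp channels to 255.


Additive: each channel = min(255, C₁+C₂)
R: 74+126 = 200 → 200
G: 39+87 = 126 → 126
B: 80+219 = 299 → 255
= RGB(200, 126, 255)


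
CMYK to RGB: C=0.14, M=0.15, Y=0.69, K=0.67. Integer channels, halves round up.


R = 255 × (1-C) × (1-K) = 255 × 0.86 × 0.33 = 72.369 → 72
G = 255 × (1-M) × (1-K) = 255 × 0.85 × 0.33 = 71.5275 → 72
B = 255 × (1-Y) × (1-K) = 255 × 0.31 × 0.33 = 26.0865 → 26
= RGB(72, 72, 26)


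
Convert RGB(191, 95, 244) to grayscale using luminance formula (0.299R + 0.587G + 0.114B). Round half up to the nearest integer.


Gray = 0.299×R + 0.587×G + 0.114×B
Gray = 0.299×191 + 0.587×95 + 0.114×244
Gray = 57.109 + 55.765 + 27.816
Gray = 140.690 → round half up → 141
Gray = 141


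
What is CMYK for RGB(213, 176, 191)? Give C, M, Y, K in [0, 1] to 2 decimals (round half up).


R'=213/255≈0.8353, G'=176/255≈0.6902, B'=191/255≈0.7490
K = 1 - max(R',G',B') = 1 - 213/255 = 42/255 = 0.16470… → 0.16
(1-R'-K)/(1-K) simplifies to (max-R)/max with max = 213:
C = (213-213)/213 = 0/213 = 0 → 0.00
M = (213-176)/213 = 37/213 = 0.17370… → 0.17
Y = (213-191)/213 = 22/213 = 0.10328… → 0.10
= CMYK(0.00, 0.17, 0.10, 0.16)


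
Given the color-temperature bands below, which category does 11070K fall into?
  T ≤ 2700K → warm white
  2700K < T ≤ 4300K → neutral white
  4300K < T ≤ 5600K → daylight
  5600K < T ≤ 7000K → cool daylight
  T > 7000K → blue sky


Temperature: 11070K
11070K > 7000K → blue sky
Classification: blue sky


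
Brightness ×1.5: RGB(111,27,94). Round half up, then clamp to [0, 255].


Multiply each channel by 1.5, round half up, clamp to [0, 255]
R: 111×1.5 = 166.5 → round → 167
G: 27×1.5 = 40.5 → round → 41
B: 94×1.5 = 141
= RGB(167, 41, 141)


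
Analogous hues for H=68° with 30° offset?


Base hue: 68°
Left analog: (68 - 30) mod 360 = 38°
Right analog: (68 + 30) mod 360 = 98°
Analogous hues = 38° and 98°


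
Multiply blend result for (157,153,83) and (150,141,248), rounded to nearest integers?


Multiply: C = A×B/255, rounded to nearest integer
R: 157×150/255 = 23550/255 ≈ 92.353 → 92
G: 153×141/255 = 21573/255 ≈ 84.600 → 85
B: 83×248/255 = 20584/255 ≈ 80.722 → 81
= RGB(92, 85, 81)


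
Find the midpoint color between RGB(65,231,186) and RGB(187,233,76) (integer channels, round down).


Midpoint: each channel = ⌊(C₁+C₂)/2⌋
R: ⌊(65+187)/2⌋ = 126
G: ⌊(231+233)/2⌋ = 232
B: ⌊(186+76)/2⌋ = 131
= RGB(126, 232, 131)


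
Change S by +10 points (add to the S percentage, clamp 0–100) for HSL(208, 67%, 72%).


Original S = 67%
Adjustment = +10 percentage points
New S = 67 + (10) = 77
Clamp to [0, 100] → 77
= HSL(208°, 77%, 72%)


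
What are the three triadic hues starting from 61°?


Triadic: equally spaced at 120° intervals
H1 = 61°
H2 = (61 + 120) mod 360 = 181°
H3 = (61 + 240) mod 360 = 301°
Triadic = 61°, 181°, 301°


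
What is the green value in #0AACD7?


Color: #0AACD7
R = 0A = 10
G = AC = 172
B = D7 = 215
Green = 172


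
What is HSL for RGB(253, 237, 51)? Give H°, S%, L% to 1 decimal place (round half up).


Normalize: R'=253/255≈0.9922, G'=237/255≈0.9294, B'=51/255≈0.2000
Max=253/255, Min=51/255, Δ=Max-Min=202/255
L = (Max+Min)/2 = (253+51)/510 = 304/510 = 0.59607… → L = 59.6%
L > 0.5 → S = Δ/(2-Max-Min) = 202/(510-253-51) = 202/206 = 0.98058… → S = 98.1%
(the 1/255 factors cancel in S and H, so raw channel differences can be used)
Max is R' → H = 60 × (((G-B)/Δ) mod 6) = 60 × (((237-51)/202) mod 6)
  186/202 = 0.9207…
  H = 60 × 0.9207… = 55.247…° → H = 55.2°
= HSL(55.2°, 98.1%, 59.6%)


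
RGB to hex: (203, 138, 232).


R = 203 → CB (hex)
G = 138 → 8A (hex)
B = 232 → E8 (hex)
Hex = #CB8AE8


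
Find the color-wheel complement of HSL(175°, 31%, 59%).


Complement = opposite side of color wheel = hue + 180°
H' = (175 + 180) mod 360 = 355°
S and L unchanged.
= HSL(355°, 31%, 59%)


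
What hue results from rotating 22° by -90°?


New hue = (H + rotation) mod 360
New hue = (22 -90) mod 360
= -68 mod 360
= 292°


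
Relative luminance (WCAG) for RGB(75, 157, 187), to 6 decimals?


Linearize each channel (sRGB transfer function): c = v/255; c_lin = c/12.92 if c ≤ 0.04045, else ((c+0.055)/1.055)^2.4
  R: 75/255 ≈ 0.294118 > 0.04045 → ((0.294118+0.055)/1.055)^2.4 ≈ 0.070360
  G: 157/255 ≈ 0.615686 > 0.04045 → ((0.615686+0.055)/1.055)^2.4 ≈ 0.337164
  B: 187/255 ≈ 0.733333 > 0.04045 → ((0.733333+0.055)/1.055)^2.4 ≈ 0.496933
R_lin = 0.070360, G_lin = 0.337164, B_lin = 0.496933
L = 0.2126×R + 0.7152×G + 0.0722×B
L = 0.2126×0.070360 + 0.7152×0.337164 + 0.0722×0.496933
L ≈ 0.291977


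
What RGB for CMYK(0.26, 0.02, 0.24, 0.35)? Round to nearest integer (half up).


R = 255 × (1-C) × (1-K) = 255 × 0.74 × 0.65 = 122.655 → 123
G = 255 × (1-M) × (1-K) = 255 × 0.98 × 0.65 = 162.435 → 162
B = 255 × (1-Y) × (1-K) = 255 × 0.76 × 0.65 = 125.97 → 126
= RGB(123, 162, 126)


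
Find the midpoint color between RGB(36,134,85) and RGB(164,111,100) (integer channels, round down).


Midpoint: each channel = ⌊(C₁+C₂)/2⌋
R: ⌊(36+164)/2⌋ = 100
G: ⌊(134+111)/2⌋ = 122
B: ⌊(85+100)/2⌋ = 92
= RGB(100, 122, 92)


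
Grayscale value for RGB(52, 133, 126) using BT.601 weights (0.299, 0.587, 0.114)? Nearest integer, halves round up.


Gray = 0.299×R + 0.587×G + 0.114×B
Gray = 0.299×52 + 0.587×133 + 0.114×126
Gray = 15.548 + 78.071 + 14.364
Gray = 107.983 → round half up → 108
Gray = 108


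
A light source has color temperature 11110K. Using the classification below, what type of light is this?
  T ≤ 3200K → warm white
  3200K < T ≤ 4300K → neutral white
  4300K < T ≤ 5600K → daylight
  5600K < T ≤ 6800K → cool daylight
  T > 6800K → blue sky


Temperature: 11110K
11110K > 6800K → blue sky
Classification: blue sky


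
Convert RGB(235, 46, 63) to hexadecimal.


R = 235 → EB (hex)
G = 46 → 2E (hex)
B = 63 → 3F (hex)
Hex = #EB2E3F


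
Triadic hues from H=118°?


Triadic: equally spaced at 120° intervals
H1 = 118°
H2 = (118 + 120) mod 360 = 238°
H3 = (118 + 240) mod 360 = 358°
Triadic = 118°, 238°, 358°


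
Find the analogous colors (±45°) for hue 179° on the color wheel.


Base hue: 179°
Left analog: (179 - 45) mod 360 = 134°
Right analog: (179 + 45) mod 360 = 224°
Analogous hues = 134° and 224°


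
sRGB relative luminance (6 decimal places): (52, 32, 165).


Linearize each channel (sRGB transfer function): c = v/255; c_lin = c/12.92 if c ≤ 0.04045, else ((c+0.055)/1.055)^2.4
  R: 52/255 ≈ 0.203922 > 0.04045 → ((0.203922+0.055)/1.055)^2.4 ≈ 0.034340
  G: 32/255 ≈ 0.125490 > 0.04045 → ((0.125490+0.055)/1.055)^2.4 ≈ 0.014444
  B: 165/255 ≈ 0.647059 > 0.04045 → ((0.647059+0.055)/1.055)^2.4 ≈ 0.376262
R_lin = 0.034340, G_lin = 0.014444, B_lin = 0.376262
L = 0.2126×R + 0.7152×G + 0.0722×B
L = 0.2126×0.034340 + 0.7152×0.014444 + 0.0722×0.376262
L ≈ 0.044797


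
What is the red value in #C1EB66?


Color: #C1EB66
R = C1 = 193
G = EB = 235
B = 66 = 102
Red = 193


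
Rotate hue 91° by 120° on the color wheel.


New hue = (H + rotation) mod 360
New hue = (91 + 120) mod 360
= 211 mod 360
= 211°


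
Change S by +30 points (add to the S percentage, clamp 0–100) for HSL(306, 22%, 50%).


Original S = 22%
Adjustment = +30 percentage points
New S = 22 + (30) = 52
Clamp to [0, 100] → 52
= HSL(306°, 52%, 50%)


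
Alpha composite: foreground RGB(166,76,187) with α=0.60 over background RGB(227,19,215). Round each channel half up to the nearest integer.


C = α×F + (1-α)×B, with 1-α = 0.40
R: 0.60×166 + 0.40×227 = 99.60 + 90.80 = 190.40 → 190
G: 0.60×76 + 0.40×19 = 45.60 + 7.60 = 53.20 → 53
B: 0.60×187 + 0.40×215 = 112.20 + 86.00 = 198.20 → 198
= RGB(190, 53, 198)


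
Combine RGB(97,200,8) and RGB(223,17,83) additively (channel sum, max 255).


Additive: each channel = min(255, C₁+C₂)
R: 97+223 = 320 → 255
G: 200+17 = 217 → 217
B: 8+83 = 91 → 91
= RGB(255, 217, 91)


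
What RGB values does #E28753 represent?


E2 → 226 (R)
87 → 135 (G)
53 → 83 (B)
= RGB(226, 135, 83)


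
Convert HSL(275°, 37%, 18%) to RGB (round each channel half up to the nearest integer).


H=275°, S=0.37, L=0.18
C = (1-|2L-1|)×S = (1-|-0.64|)×0.37 = 0.1332
H' = H/60 = 275/60 ≈ 4.5833; X = C×(1-|H' mod 2 - 1|) = 0.0777
m = L - C/2 = 0.18 - 0.0666 = 0.1134
Sector ⌊H'⌋ = 4 → (R',G',B') = (0.0777, 0.0, 0.1332)
RGB = ((R'+m)×255, (G'+m)×255, (B'+m)×255) = (48.7305, 28.917, 62.883)
Round half up → RGB(49, 29, 63)


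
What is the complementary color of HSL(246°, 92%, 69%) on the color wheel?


Complement = opposite side of color wheel = hue + 180°
H' = (246 + 180) mod 360 = 66°
S and L unchanged.
= HSL(66°, 92%, 69%)


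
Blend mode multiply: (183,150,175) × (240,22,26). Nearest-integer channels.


Multiply: C = A×B/255, rounded to nearest integer
R: 183×240/255 = 43920/255 ≈ 172.235 → 172
G: 150×22/255 = 3300/255 ≈ 12.941 → 13
B: 175×26/255 = 4550/255 ≈ 17.843 → 18
= RGB(172, 13, 18)


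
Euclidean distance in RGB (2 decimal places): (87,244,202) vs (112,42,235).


d = √[(R₁-R₂)² + (G₁-G₂)² + (B₁-B₂)²]
d = √[(87-112)² + (244-42)² + (202-235)²]
d = √[625 + 40804 + 1089]
d = √42518
d ≈ 206.20


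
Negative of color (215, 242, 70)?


Invert: (255-R, 255-G, 255-B)
R: 255-215 = 40
G: 255-242 = 13
B: 255-70 = 185
= RGB(40, 13, 185)


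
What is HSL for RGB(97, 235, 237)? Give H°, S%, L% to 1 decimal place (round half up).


Normalize: R'=97/255≈0.3804, G'=235/255≈0.9216, B'=237/255≈0.9294
Max=237/255, Min=97/255, Δ=Max-Min=140/255
L = (Max+Min)/2 = (237+97)/510 = 334/510 = 0.65490… → L = 65.5%
L > 0.5 → S = Δ/(2-Max-Min) = 140/(510-237-97) = 140/176 = 0.79545… → S = 79.5%
(the 1/255 factors cancel in S and H, so raw channel differences can be used)
Max is B' → H = 60 × ((R-G)/Δ + 4) = 60 × ((97-235)/140 + 4)
  -138/140 + 4 = -0.9857… + 4 = 3.0142…
  H = 60 × 3.0142… = 180.857…° → H = 180.9°
= HSL(180.9°, 79.5%, 65.5%)


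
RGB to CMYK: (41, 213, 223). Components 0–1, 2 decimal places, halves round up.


R'=41/255≈0.1608, G'=213/255≈0.8353, B'=223/255≈0.8745
K = 1 - max(R',G',B') = 1 - 223/255 = 32/255 = 0.12549… → 0.13
(1-R'-K)/(1-K) simplifies to (max-R)/max with max = 223:
C = (223-41)/223 = 182/223 = 0.81614… → 0.82
M = (223-213)/223 = 10/223 = 0.04484… → 0.04
Y = (223-223)/223 = 0/223 = 0 → 0.00
= CMYK(0.82, 0.04, 0.00, 0.13)


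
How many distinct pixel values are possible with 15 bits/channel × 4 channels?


Total bits = 15 bits/channel × 4 channels = 60 bits
Distinct pixel values = 2^60
= 1,152,921,504,606,846,976 pixel values


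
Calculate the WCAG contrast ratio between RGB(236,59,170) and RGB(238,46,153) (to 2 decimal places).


Linearize each sRGB channel c=v/255: c/12.92 if c ≤ 0.04045 else ((c+0.055)/1.055)^2.4
L = 0.2126×R_lin + 0.7152×G_lin + 0.0722×B_lin
Color 1 (236,59,170):
  R=236: 236/255≈0.9255 > 0.04045 → ((0.9255+0.055)/1.055)^2.4 ≈ 0.83880
  G=59: 59/255≈0.2314 > 0.04045 → ((0.2314+0.055)/1.055)^2.4 ≈ 0.04374
  B=170: 170/255≈0.6667 > 0.04045 → ((0.6667+0.055)/1.055)^2.4 ≈ 0.40198
  L1 = 0.2126×0.83880 + 0.7152×0.04374 + 0.0722×0.40198 ≈ 0.23863
Color 2 (238,46,153):
  R=238: 238/255≈0.9333 > 0.04045 → ((0.9333+0.055)/1.055)^2.4 ≈ 0.85499
  G=46: 46/255≈0.1804 > 0.04045 → ((0.1804+0.055)/1.055)^2.4 ≈ 0.02732
  B=153: 153/255≈0.6000 > 0.04045 → ((0.6000+0.055)/1.055)^2.4 ≈ 0.31855
  L2 = 0.2126×0.85499 + 0.7152×0.02732 + 0.0722×0.31855 ≈ 0.22431
Lighter = 0.23863, Darker = 0.22431
Ratio = (L_lighter + 0.05) / (L_darker + 0.05)
Ratio = (0.23863 + 0.05) / (0.22431 + 0.05) = 0.28863 / 0.27431 ≈ 1.0522
Ratio ≈ 1.05:1


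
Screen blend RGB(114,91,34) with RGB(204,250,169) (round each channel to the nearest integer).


Screen: C = 255 - (255-A)×(255-B)/255, rounded to nearest integer
R: 255 - (255-114)×(255-204)/255 = 255 - 7191/255 ≈ 255 - 28.200 = 226.800 → 227
G: 255 - (255-91)×(255-250)/255 = 255 - 820/255 ≈ 255 - 3.216 = 251.784 → 252
B: 255 - (255-34)×(255-169)/255 = 255 - 19006/255 ≈ 255 - 74.533 = 180.467 → 180
= RGB(227, 252, 180)


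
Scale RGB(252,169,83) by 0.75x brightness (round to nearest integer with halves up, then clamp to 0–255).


Multiply each channel by 0.75, round half up, clamp to [0, 255]
R: 252×0.75 = 189
G: 169×0.75 = 126.75 → round → 127
B: 83×0.75 = 62.25 → round → 62
= RGB(189, 127, 62)


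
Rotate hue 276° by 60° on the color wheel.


New hue = (H + rotation) mod 360
New hue = (276 + 60) mod 360
= 336 mod 360
= 336°


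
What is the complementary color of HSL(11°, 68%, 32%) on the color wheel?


Complement = opposite side of color wheel = hue + 180°
H' = (11 + 180) mod 360 = 191°
S and L unchanged.
= HSL(191°, 68%, 32%)


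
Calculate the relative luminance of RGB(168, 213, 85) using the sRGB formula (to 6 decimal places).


Linearize each channel (sRGB transfer function): c = v/255; c_lin = c/12.92 if c ≤ 0.04045, else ((c+0.055)/1.055)^2.4
  R: 168/255 ≈ 0.658824 > 0.04045 → ((0.658824+0.055)/1.055)^2.4 ≈ 0.391572
  G: 213/255 ≈ 0.835294 > 0.04045 → ((0.835294+0.055)/1.055)^2.4 ≈ 0.665387
  B: 85/255 ≈ 0.333333 > 0.04045 → ((0.333333+0.055)/1.055)^2.4 ≈ 0.090842
R_lin = 0.391572, G_lin = 0.665387, B_lin = 0.090842
L = 0.2126×R + 0.7152×G + 0.0722×B
L = 0.2126×0.391572 + 0.7152×0.665387 + 0.0722×0.090842
L ≈ 0.565692


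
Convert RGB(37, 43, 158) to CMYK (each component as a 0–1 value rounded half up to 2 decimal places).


R'=37/255≈0.1451, G'=43/255≈0.1686, B'=158/255≈0.6196
K = 1 - max(R',G',B') = 1 - 158/255 = 97/255 = 0.38039… → 0.38
(1-R'-K)/(1-K) simplifies to (max-R)/max with max = 158:
C = (158-37)/158 = 121/158 = 0.76582… → 0.77
M = (158-43)/158 = 115/158 = 0.72784… → 0.73
Y = (158-158)/158 = 0/158 = 0 → 0.00
= CMYK(0.77, 0.73, 0.00, 0.38)


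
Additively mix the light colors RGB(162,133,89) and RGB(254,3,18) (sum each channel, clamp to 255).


Additive: each channel = min(255, C₁+C₂)
R: 162+254 = 416 → 255
G: 133+3 = 136 → 136
B: 89+18 = 107 → 107
= RGB(255, 136, 107)


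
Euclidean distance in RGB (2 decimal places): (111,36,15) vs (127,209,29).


d = √[(R₁-R₂)² + (G₁-G₂)² + (B₁-B₂)²]
d = √[(111-127)² + (36-209)² + (15-29)²]
d = √[256 + 29929 + 196]
d = √30381
d ≈ 174.30


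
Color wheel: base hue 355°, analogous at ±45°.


Base hue: 355°
Left analog: (355 - 45) mod 360 = 310°
Right analog: (355 + 45) mod 360 = 40°
Analogous hues = 310° and 40°


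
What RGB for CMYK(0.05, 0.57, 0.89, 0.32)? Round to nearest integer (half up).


R = 255 × (1-C) × (1-K) = 255 × 0.95 × 0.68 = 164.73 → 165
G = 255 × (1-M) × (1-K) = 255 × 0.43 × 0.68 = 74.562 → 75
B = 255 × (1-Y) × (1-K) = 255 × 0.11 × 0.68 = 19.074 → 19
= RGB(165, 75, 19)


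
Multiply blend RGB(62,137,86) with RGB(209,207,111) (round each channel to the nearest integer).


Multiply: C = A×B/255, rounded to nearest integer
R: 62×209/255 = 12958/255 ≈ 50.816 → 51
G: 137×207/255 = 28359/255 ≈ 111.212 → 111
B: 86×111/255 = 9546/255 ≈ 37.435 → 37
= RGB(51, 111, 37)


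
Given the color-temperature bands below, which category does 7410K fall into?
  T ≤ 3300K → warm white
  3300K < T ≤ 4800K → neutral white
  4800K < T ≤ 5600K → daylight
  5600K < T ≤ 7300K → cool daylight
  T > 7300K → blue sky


Temperature: 7410K
7410K > 7300K → blue sky
Classification: blue sky


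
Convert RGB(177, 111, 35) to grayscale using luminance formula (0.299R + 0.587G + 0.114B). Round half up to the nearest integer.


Gray = 0.299×R + 0.587×G + 0.114×B
Gray = 0.299×177 + 0.587×111 + 0.114×35
Gray = 52.923 + 65.157 + 3.990
Gray = 122.070 → round half up → 122
Gray = 122


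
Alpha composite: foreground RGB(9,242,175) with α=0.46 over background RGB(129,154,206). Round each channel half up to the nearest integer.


C = α×F + (1-α)×B, with 1-α = 0.54
R: 0.46×9 + 0.54×129 = 4.14 + 69.66 = 73.80 → 74
G: 0.46×242 + 0.54×154 = 111.32 + 83.16 = 194.48 → 194
B: 0.46×175 + 0.54×206 = 80.50 + 111.24 = 191.74 → 192
= RGB(74, 194, 192)


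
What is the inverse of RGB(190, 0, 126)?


Invert: (255-R, 255-G, 255-B)
R: 255-190 = 65
G: 255-0 = 255
B: 255-126 = 129
= RGB(65, 255, 129)


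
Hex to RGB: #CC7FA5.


CC → 204 (R)
7F → 127 (G)
A5 → 165 (B)
= RGB(204, 127, 165)


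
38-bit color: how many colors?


Colors = 2^bits = 2^38
= 274,877,906,944 colors


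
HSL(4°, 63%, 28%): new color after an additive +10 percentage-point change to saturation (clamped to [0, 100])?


Original S = 63%
Adjustment = +10 percentage points
New S = 63 + (10) = 73
Clamp to [0, 100] → 73
= HSL(4°, 73%, 28%)


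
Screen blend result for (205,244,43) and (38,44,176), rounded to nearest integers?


Screen: C = 255 - (255-A)×(255-B)/255, rounded to nearest integer
R: 255 - (255-205)×(255-38)/255 = 255 - 10850/255 ≈ 255 - 42.549 = 212.451 → 212
G: 255 - (255-244)×(255-44)/255 = 255 - 2321/255 ≈ 255 - 9.102 = 245.898 → 246
B: 255 - (255-43)×(255-176)/255 = 255 - 16748/255 ≈ 255 - 65.678 = 189.322 → 189
= RGB(212, 246, 189)


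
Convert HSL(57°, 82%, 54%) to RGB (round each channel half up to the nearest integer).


H=57°, S=0.82, L=0.54
C = (1-|2L-1|)×S = (1-|0.08|)×0.82 = 0.7544
H' = H/60 = 57/60 ≈ 0.9500; X = C×(1-|H' mod 2 - 1|) = 0.71668
m = L - C/2 = 0.54 - 0.3772 = 0.1628
Sector ⌊H'⌋ = 0 → (R',G',B') = (0.7544, 0.71668, 0.0)
RGB = ((R'+m)×255, (G'+m)×255, (B'+m)×255) = (233.886, 224.2674, 41.514)
Round half up → RGB(234, 224, 42)


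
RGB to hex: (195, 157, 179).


R = 195 → C3 (hex)
G = 157 → 9D (hex)
B = 179 → B3 (hex)
Hex = #C39DB3


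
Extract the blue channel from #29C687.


Color: #29C687
R = 29 = 41
G = C6 = 198
B = 87 = 135
Blue = 135


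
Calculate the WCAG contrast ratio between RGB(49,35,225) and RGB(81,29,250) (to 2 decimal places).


Linearize each sRGB channel c=v/255: c/12.92 if c ≤ 0.04045 else ((c+0.055)/1.055)^2.4
L = 0.2126×R_lin + 0.7152×G_lin + 0.0722×B_lin
Color 1 (49,35,225):
  R=49: 49/255≈0.1922 > 0.04045 → ((0.1922+0.055)/1.055)^2.4 ≈ 0.03071
  G=35: 35/255≈0.1373 > 0.04045 → ((0.1373+0.055)/1.055)^2.4 ≈ 0.01681
  B=225: 225/255≈0.8824 > 0.04045 → ((0.8824+0.055)/1.055)^2.4 ≈ 0.75294
  L1 = 0.2126×0.03071 + 0.7152×0.01681 + 0.0722×0.75294 ≈ 0.07291
Color 2 (81,29,250):
  R=81: 81/255≈0.3176 > 0.04045 → ((0.3176+0.055)/1.055)^2.4 ≈ 0.08228
  G=29: 29/255≈0.1137 > 0.04045 → ((0.1137+0.055)/1.055)^2.4 ≈ 0.01229
  B=250: 250/255≈0.9804 > 0.04045 → ((0.9804+0.055)/1.055)^2.4 ≈ 0.95597
  L2 = 0.2126×0.08228 + 0.7152×0.01229 + 0.0722×0.95597 ≈ 0.09530
Lighter = 0.09530, Darker = 0.07291
Ratio = (L_lighter + 0.05) / (L_darker + 0.05)
Ratio = (0.09530 + 0.05) / (0.07291 + 0.05) = 0.14530 / 0.12291 ≈ 1.1822
Ratio ≈ 1.18:1


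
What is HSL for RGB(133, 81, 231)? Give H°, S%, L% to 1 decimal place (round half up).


Normalize: R'=133/255≈0.5216, G'=81/255≈0.3176, B'=231/255≈0.9059
Max=231/255, Min=81/255, Δ=Max-Min=150/255
L = (Max+Min)/2 = (231+81)/510 = 312/510 = 0.61176… → L = 61.2%
L > 0.5 → S = Δ/(2-Max-Min) = 150/(510-231-81) = 150/198 = 0.75757… → S = 75.8%
(the 1/255 factors cancel in S and H, so raw channel differences can be used)
Max is B' → H = 60 × ((R-G)/Δ + 4) = 60 × ((133-81)/150 + 4)
  52/150 + 4 = 0.3466… + 4 = 4.3466…
  H = 60 × 4.3466… = 260.8° → H = 260.8°
= HSL(260.8°, 75.8%, 61.2%)


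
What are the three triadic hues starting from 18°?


Triadic: equally spaced at 120° intervals
H1 = 18°
H2 = (18 + 120) mod 360 = 138°
H3 = (18 + 240) mod 360 = 258°
Triadic = 18°, 138°, 258°


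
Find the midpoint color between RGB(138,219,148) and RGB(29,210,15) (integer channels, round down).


Midpoint: each channel = ⌊(C₁+C₂)/2⌋
R: ⌊(138+29)/2⌋ = 83
G: ⌊(219+210)/2⌋ = 214
B: ⌊(148+15)/2⌋ = 81
= RGB(83, 214, 81)


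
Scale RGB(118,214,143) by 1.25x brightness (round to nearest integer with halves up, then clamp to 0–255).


Multiply each channel by 1.25, round half up, clamp to [0, 255]
R: 118×1.25 = 147.5 → round → 148
G: 214×1.25 = 267.5 → round → 268 → clamp → 255
B: 143×1.25 = 178.75 → round → 179
= RGB(148, 255, 179)


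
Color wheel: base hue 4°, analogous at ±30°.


Base hue: 4°
Left analog: (4 - 30) mod 360 = 334°
Right analog: (4 + 30) mod 360 = 34°
Analogous hues = 334° and 34°


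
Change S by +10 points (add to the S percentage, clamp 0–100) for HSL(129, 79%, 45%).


Original S = 79%
Adjustment = +10 percentage points
New S = 79 + (10) = 89
Clamp to [0, 100] → 89
= HSL(129°, 89%, 45%)


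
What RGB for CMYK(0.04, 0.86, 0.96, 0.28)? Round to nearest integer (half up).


R = 255 × (1-C) × (1-K) = 255 × 0.96 × 0.72 = 176.256 → 176
G = 255 × (1-M) × (1-K) = 255 × 0.14 × 0.72 = 25.704 → 26
B = 255 × (1-Y) × (1-K) = 255 × 0.04 × 0.72 = 7.344 → 7
= RGB(176, 26, 7)


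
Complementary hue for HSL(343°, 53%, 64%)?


Complement = opposite side of color wheel = hue + 180°
H' = (343 + 180) mod 360 = 163°
S and L unchanged.
= HSL(163°, 53%, 64%)


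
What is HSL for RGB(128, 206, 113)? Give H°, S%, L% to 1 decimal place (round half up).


Normalize: R'=128/255≈0.5020, G'=206/255≈0.8078, B'=113/255≈0.4431
Max=206/255, Min=113/255, Δ=Max-Min=93/255
L = (Max+Min)/2 = (206+113)/510 = 319/510 = 0.62549… → L = 62.5%
L > 0.5 → S = Δ/(2-Max-Min) = 93/(510-206-113) = 93/191 = 0.48691… → S = 48.7%
(the 1/255 factors cancel in S and H, so raw channel differences can be used)
Max is G' → H = 60 × ((B-R)/Δ + 2) = 60 × ((113-128)/93 + 2)
  -15/93 + 2 = -0.1612… + 2 = 1.8387…
  H = 60 × 1.8387… = 110.322…° → H = 110.3°
= HSL(110.3°, 48.7%, 62.5%)


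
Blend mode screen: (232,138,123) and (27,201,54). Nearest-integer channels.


Screen: C = 255 - (255-A)×(255-B)/255, rounded to nearest integer
R: 255 - (255-232)×(255-27)/255 = 255 - 5244/255 ≈ 255 - 20.565 = 234.435 → 234
G: 255 - (255-138)×(255-201)/255 = 255 - 6318/255 ≈ 255 - 24.776 = 230.224 → 230
B: 255 - (255-123)×(255-54)/255 = 255 - 26532/255 ≈ 255 - 104.047 = 150.953 → 151
= RGB(234, 230, 151)


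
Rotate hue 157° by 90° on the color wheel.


New hue = (H + rotation) mod 360
New hue = (157 + 90) mod 360
= 247 mod 360
= 247°


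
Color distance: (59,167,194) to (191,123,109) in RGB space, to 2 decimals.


d = √[(R₁-R₂)² + (G₁-G₂)² + (B₁-B₂)²]
d = √[(59-191)² + (167-123)² + (194-109)²]
d = √[17424 + 1936 + 7225]
d = √26585
d ≈ 163.05


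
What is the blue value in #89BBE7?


Color: #89BBE7
R = 89 = 137
G = BB = 187
B = E7 = 231
Blue = 231


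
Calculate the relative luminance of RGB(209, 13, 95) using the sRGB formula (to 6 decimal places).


Linearize each channel (sRGB transfer function): c = v/255; c_lin = c/12.92 if c ≤ 0.04045, else ((c+0.055)/1.055)^2.4
  R: 209/255 ≈ 0.819608 > 0.04045 → ((0.819608+0.055)/1.055)^2.4 ≈ 0.637597
  G: 13/255 ≈ 0.050980 > 0.04045 → ((0.050980+0.055)/1.055)^2.4 ≈ 0.004025
  B: 95/255 ≈ 0.372549 > 0.04045 → ((0.372549+0.055)/1.055)^2.4 ≈ 0.114435
R_lin = 0.637597, G_lin = 0.004025, B_lin = 0.114435
L = 0.2126×R + 0.7152×G + 0.0722×B
L = 0.2126×0.637597 + 0.7152×0.004025 + 0.0722×0.114435
L ≈ 0.146694


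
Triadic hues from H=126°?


Triadic: equally spaced at 120° intervals
H1 = 126°
H2 = (126 + 120) mod 360 = 246°
H3 = (126 + 240) mod 360 = 6°
Triadic = 126°, 246°, 6°


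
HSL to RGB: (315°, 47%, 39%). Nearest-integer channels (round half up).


H=315°, S=0.47, L=0.39
C = (1-|2L-1|)×S = (1-|-0.22|)×0.47 = 0.3666
H' = H/60 = 315/60 ≈ 5.2500; X = C×(1-|H' mod 2 - 1|) = 0.27495
m = L - C/2 = 0.39 - 0.1833 = 0.2067
Sector ⌊H'⌋ = 5 → (R',G',B') = (0.3666, 0.0, 0.27495)
RGB = ((R'+m)×255, (G'+m)×255, (B'+m)×255) = (146.1915, 52.7085, 122.82075)
Round half up → RGB(146, 53, 123)


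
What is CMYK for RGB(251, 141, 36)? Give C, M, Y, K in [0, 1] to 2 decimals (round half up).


R'=251/255≈0.9843, G'=141/255≈0.5529, B'=36/255≈0.1412
K = 1 - max(R',G',B') = 1 - 251/255 = 4/255 = 0.01568… → 0.02
(1-R'-K)/(1-K) simplifies to (max-R)/max with max = 251:
C = (251-251)/251 = 0/251 = 0 → 0.00
M = (251-141)/251 = 110/251 = 0.43824… → 0.44
Y = (251-36)/251 = 215/251 = 0.85657… → 0.86
= CMYK(0.00, 0.44, 0.86, 0.02)


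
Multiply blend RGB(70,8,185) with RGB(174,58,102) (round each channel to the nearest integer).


Multiply: C = A×B/255, rounded to nearest integer
R: 70×174/255 = 12180/255 ≈ 47.765 → 48
G: 8×58/255 = 464/255 ≈ 1.820 → 2
B: 185×102/255 = 18870/255 ≈ 74.000 → 74
= RGB(48, 2, 74)


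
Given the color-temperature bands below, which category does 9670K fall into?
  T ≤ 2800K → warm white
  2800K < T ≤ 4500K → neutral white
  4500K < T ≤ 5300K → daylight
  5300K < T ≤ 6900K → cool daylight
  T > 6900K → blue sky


Temperature: 9670K
9670K > 6900K → blue sky
Classification: blue sky


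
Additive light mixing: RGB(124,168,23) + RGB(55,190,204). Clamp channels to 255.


Additive: each channel = min(255, C₁+C₂)
R: 124+55 = 179 → 179
G: 168+190 = 358 → 255
B: 23+204 = 227 → 227
= RGB(179, 255, 227)


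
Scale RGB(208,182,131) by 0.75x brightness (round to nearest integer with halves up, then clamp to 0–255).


Multiply each channel by 0.75, round half up, clamp to [0, 255]
R: 208×0.75 = 156
G: 182×0.75 = 136.5 → round → 137
B: 131×0.75 = 98.25 → round → 98
= RGB(156, 137, 98)


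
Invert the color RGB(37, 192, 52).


Invert: (255-R, 255-G, 255-B)
R: 255-37 = 218
G: 255-192 = 63
B: 255-52 = 203
= RGB(218, 63, 203)


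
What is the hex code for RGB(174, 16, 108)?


R = 174 → AE (hex)
G = 16 → 10 (hex)
B = 108 → 6C (hex)
Hex = #AE106C


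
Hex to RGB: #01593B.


01 → 1 (R)
59 → 89 (G)
3B → 59 (B)
= RGB(1, 89, 59)


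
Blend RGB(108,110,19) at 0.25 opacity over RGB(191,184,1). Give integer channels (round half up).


C = α×F + (1-α)×B, with 1-α = 0.75
R: 0.25×108 + 0.75×191 = 27.00 + 143.25 = 170.25 → 170
G: 0.25×110 + 0.75×184 = 27.50 + 138.00 = 165.50 → 166
B: 0.25×19 + 0.75×1 = 4.75 + 0.75 = 5.50 → 6
= RGB(170, 166, 6)


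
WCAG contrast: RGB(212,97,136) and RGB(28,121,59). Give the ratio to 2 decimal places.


Linearize each sRGB channel c=v/255: c/12.92 if c ≤ 0.04045 else ((c+0.055)/1.055)^2.4
L = 0.2126×R_lin + 0.7152×G_lin + 0.0722×B_lin
Color 1 (212,97,136):
  R=212: 212/255≈0.8314 > 0.04045 → ((0.8314+0.055)/1.055)^2.4 ≈ 0.65837
  G=97: 97/255≈0.3804 > 0.04045 → ((0.3804+0.055)/1.055)^2.4 ≈ 0.11954
  B=136: 136/255≈0.5333 > 0.04045 → ((0.5333+0.055)/1.055)^2.4 ≈ 0.24620
  L1 = 0.2126×0.65837 + 0.7152×0.11954 + 0.0722×0.24620 ≈ 0.24324
Color 2 (28,121,59):
  R=28: 28/255≈0.1098 > 0.04045 → ((0.1098+0.055)/1.055)^2.4 ≈ 0.01161
  G=121: 121/255≈0.4745 > 0.04045 → ((0.4745+0.055)/1.055)^2.4 ≈ 0.19120
  B=59: 59/255≈0.2314 > 0.04045 → ((0.2314+0.055)/1.055)^2.4 ≈ 0.04374
  L2 = 0.2126×0.01161 + 0.7152×0.19120 + 0.0722×0.04374 ≈ 0.14237
Lighter = 0.24324, Darker = 0.14237
Ratio = (L_lighter + 0.05) / (L_darker + 0.05)
Ratio = (0.24324 + 0.05) / (0.14237 + 0.05) = 0.29324 / 0.19237 ≈ 1.5243
Ratio ≈ 1.52:1


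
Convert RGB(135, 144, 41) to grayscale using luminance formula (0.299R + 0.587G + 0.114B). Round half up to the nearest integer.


Gray = 0.299×R + 0.587×G + 0.114×B
Gray = 0.299×135 + 0.587×144 + 0.114×41
Gray = 40.365 + 84.528 + 4.674
Gray = 129.567 → round half up → 130
Gray = 130


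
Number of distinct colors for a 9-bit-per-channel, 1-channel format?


Total bits = 9 bits/channel × 1 channels = 9 bits
Distinct colors = 2^9
= 512 colors


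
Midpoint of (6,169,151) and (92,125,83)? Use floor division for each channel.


Midpoint: each channel = ⌊(C₁+C₂)/2⌋
R: ⌊(6+92)/2⌋ = 49
G: ⌊(169+125)/2⌋ = 147
B: ⌊(151+83)/2⌋ = 117
= RGB(49, 147, 117)


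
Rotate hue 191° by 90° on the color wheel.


New hue = (H + rotation) mod 360
New hue = (191 + 90) mod 360
= 281 mod 360
= 281°


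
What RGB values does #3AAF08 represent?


3A → 58 (R)
AF → 175 (G)
08 → 8 (B)
= RGB(58, 175, 8)


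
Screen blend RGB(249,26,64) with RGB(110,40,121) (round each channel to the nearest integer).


Screen: C = 255 - (255-A)×(255-B)/255, rounded to nearest integer
R: 255 - (255-249)×(255-110)/255 = 255 - 870/255 ≈ 255 - 3.412 = 251.588 → 252
G: 255 - (255-26)×(255-40)/255 = 255 - 49235/255 ≈ 255 - 193.078 = 61.922 → 62
B: 255 - (255-64)×(255-121)/255 = 255 - 25594/255 ≈ 255 - 100.369 = 154.631 → 155
= RGB(252, 62, 155)


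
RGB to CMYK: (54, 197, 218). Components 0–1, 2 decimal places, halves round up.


R'=54/255≈0.2118, G'=197/255≈0.7725, B'=218/255≈0.8549
K = 1 - max(R',G',B') = 1 - 218/255 = 37/255 = 0.14509… → 0.15
(1-R'-K)/(1-K) simplifies to (max-R)/max with max = 218:
C = (218-54)/218 = 164/218 = 0.75229… → 0.75
M = (218-197)/218 = 21/218 = 0.09633… → 0.10
Y = (218-218)/218 = 0/218 = 0 → 0.00
= CMYK(0.75, 0.10, 0.00, 0.15)


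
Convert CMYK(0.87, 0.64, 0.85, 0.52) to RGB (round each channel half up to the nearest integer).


R = 255 × (1-C) × (1-K) = 255 × 0.13 × 0.48 = 15.912 → 16
G = 255 × (1-M) × (1-K) = 255 × 0.36 × 0.48 = 44.064 → 44
B = 255 × (1-Y) × (1-K) = 255 × 0.15 × 0.48 = 18.36 → 18
= RGB(16, 44, 18)


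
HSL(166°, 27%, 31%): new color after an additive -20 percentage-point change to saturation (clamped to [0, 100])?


Original S = 27%
Adjustment = -20 percentage points
New S = 27 + (-20) = 7
Clamp to [0, 100] → 7
= HSL(166°, 7%, 31%)


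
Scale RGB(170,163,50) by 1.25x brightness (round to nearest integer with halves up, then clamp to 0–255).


Multiply each channel by 1.25, round half up, clamp to [0, 255]
R: 170×1.25 = 212.5 → round → 213
G: 163×1.25 = 203.75 → round → 204
B: 50×1.25 = 62.5 → round → 63
= RGB(213, 204, 63)


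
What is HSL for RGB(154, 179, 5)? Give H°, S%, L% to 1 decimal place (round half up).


Normalize: R'=154/255≈0.6039, G'=179/255≈0.7020, B'=5/255≈0.0196
Max=179/255, Min=5/255, Δ=Max-Min=174/255
L = (Max+Min)/2 = (179+5)/510 = 184/510 = 0.36078… → L = 36.1%
L ≤ 0.5 → S = Δ/(Max+Min) = 174/(179+5) = 174/184 = 0.94565… → S = 94.6%
(the 1/255 factors cancel in S and H, so raw channel differences can be used)
Max is G' → H = 60 × ((B-R)/Δ + 2) = 60 × ((5-154)/174 + 2)
  -149/174 + 2 = -0.8563… + 2 = 1.1436…
  H = 60 × 1.1436… = 68.620…° → H = 68.6°
= HSL(68.6°, 94.6%, 36.1%)


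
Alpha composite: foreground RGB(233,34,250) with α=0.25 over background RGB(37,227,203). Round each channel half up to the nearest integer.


C = α×F + (1-α)×B, with 1-α = 0.75
R: 0.25×233 + 0.75×37 = 58.25 + 27.75 = 86.00 → 86
G: 0.25×34 + 0.75×227 = 8.50 + 170.25 = 178.75 → 179
B: 0.25×250 + 0.75×203 = 62.50 + 152.25 = 214.75 → 215
= RGB(86, 179, 215)


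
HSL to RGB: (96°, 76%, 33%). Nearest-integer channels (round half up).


H=96°, S=0.76, L=0.33
C = (1-|2L-1|)×S = (1-|-0.34|)×0.76 = 0.5016
H' = H/60 = 96/60 ≈ 1.6000; X = C×(1-|H' mod 2 - 1|) = 0.20064
m = L - C/2 = 0.33 - 0.2508 = 0.0792
Sector ⌊H'⌋ = 1 → (R',G',B') = (0.20064, 0.5016, 0.0)
RGB = ((R'+m)×255, (G'+m)×255, (B'+m)×255) = (71.3592, 148.104, 20.196)
Round half up → RGB(71, 148, 20)


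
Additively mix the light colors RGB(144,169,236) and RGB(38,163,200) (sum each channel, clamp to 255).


Additive: each channel = min(255, C₁+C₂)
R: 144+38 = 182 → 182
G: 169+163 = 332 → 255
B: 236+200 = 436 → 255
= RGB(182, 255, 255)


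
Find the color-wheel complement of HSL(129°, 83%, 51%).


Complement = opposite side of color wheel = hue + 180°
H' = (129 + 180) mod 360 = 309°
S and L unchanged.
= HSL(309°, 83%, 51%)


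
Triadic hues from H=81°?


Triadic: equally spaced at 120° intervals
H1 = 81°
H2 = (81 + 120) mod 360 = 201°
H3 = (81 + 240) mod 360 = 321°
Triadic = 81°, 201°, 321°


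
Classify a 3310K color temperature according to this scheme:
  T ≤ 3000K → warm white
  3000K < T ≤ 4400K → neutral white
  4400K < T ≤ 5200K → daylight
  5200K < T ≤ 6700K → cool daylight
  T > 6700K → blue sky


Temperature: 3310K
3000K < 3310K ≤ 4400K → neutral white
Classification: neutral white


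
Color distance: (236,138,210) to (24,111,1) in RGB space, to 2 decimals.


d = √[(R₁-R₂)² + (G₁-G₂)² + (B₁-B₂)²]
d = √[(236-24)² + (138-111)² + (210-1)²]
d = √[44944 + 729 + 43681]
d = √89354
d ≈ 298.92


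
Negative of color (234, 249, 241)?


Invert: (255-R, 255-G, 255-B)
R: 255-234 = 21
G: 255-249 = 6
B: 255-241 = 14
= RGB(21, 6, 14)


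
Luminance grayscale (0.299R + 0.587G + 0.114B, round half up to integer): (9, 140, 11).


Gray = 0.299×R + 0.587×G + 0.114×B
Gray = 0.299×9 + 0.587×140 + 0.114×11
Gray = 2.691 + 82.180 + 1.254
Gray = 86.125 → round half up → 86
Gray = 86


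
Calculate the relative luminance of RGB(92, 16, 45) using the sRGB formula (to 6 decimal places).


Linearize each channel (sRGB transfer function): c = v/255; c_lin = c/12.92 if c ≤ 0.04045, else ((c+0.055)/1.055)^2.4
  R: 92/255 ≈ 0.360784 > 0.04045 → ((0.360784+0.055)/1.055)^2.4 ≈ 0.107023
  G: 16/255 ≈ 0.062745 > 0.04045 → ((0.062745+0.055)/1.055)^2.4 ≈ 0.005182
  B: 45/255 ≈ 0.176471 > 0.04045 → ((0.176471+0.055)/1.055)^2.4 ≈ 0.026241
R_lin = 0.107023, G_lin = 0.005182, B_lin = 0.026241
L = 0.2126×R + 0.7152×G + 0.0722×B
L = 0.2126×0.107023 + 0.7152×0.005182 + 0.0722×0.026241
L ≈ 0.028354


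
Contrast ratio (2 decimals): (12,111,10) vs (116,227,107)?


Linearize each sRGB channel c=v/255: c/12.92 if c ≤ 0.04045 else ((c+0.055)/1.055)^2.4
L = 0.2126×R_lin + 0.7152×G_lin + 0.0722×B_lin
Color 1 (12,111,10):
  R=12: 12/255≈0.0471 > 0.04045 → ((0.0471+0.055)/1.055)^2.4 ≈ 0.00368
  G=111: 111/255≈0.4353 > 0.04045 → ((0.4353+0.055)/1.055)^2.4 ≈ 0.15896
  B=10: 10/255≈0.0392 ≤ 0.04045 → 0.0392/12.92 ≈ 0.00304
  L1 = 0.2126×0.00368 + 0.7152×0.15896 + 0.0722×0.00304 ≈ 0.11469
Color 2 (116,227,107):
  R=116: 116/255≈0.4549 > 0.04045 → ((0.4549+0.055)/1.055)^2.4 ≈ 0.17465
  G=227: 227/255≈0.8902 > 0.04045 → ((0.8902+0.055)/1.055)^2.4 ≈ 0.76815
  B=107: 107/255≈0.4196 > 0.04045 → ((0.4196+0.055)/1.055)^2.4 ≈ 0.14703
  L2 = 0.2126×0.17465 + 0.7152×0.76815 + 0.0722×0.14703 ≈ 0.59713
Lighter = 0.59713, Darker = 0.11469
Ratio = (L_lighter + 0.05) / (L_darker + 0.05)
Ratio = (0.59713 + 0.05) / (0.11469 + 0.05) = 0.64713 / 0.16469 ≈ 3.9294
Ratio ≈ 3.93:1


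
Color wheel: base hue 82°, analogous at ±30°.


Base hue: 82°
Left analog: (82 - 30) mod 360 = 52°
Right analog: (82 + 30) mod 360 = 112°
Analogous hues = 52° and 112°


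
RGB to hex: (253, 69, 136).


R = 253 → FD (hex)
G = 69 → 45 (hex)
B = 136 → 88 (hex)
Hex = #FD4588


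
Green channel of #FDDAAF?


Color: #FDDAAF
R = FD = 253
G = DA = 218
B = AF = 175
Green = 218


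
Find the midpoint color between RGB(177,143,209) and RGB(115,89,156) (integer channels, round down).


Midpoint: each channel = ⌊(C₁+C₂)/2⌋
R: ⌊(177+115)/2⌋ = 146
G: ⌊(143+89)/2⌋ = 116
B: ⌊(209+156)/2⌋ = 182
= RGB(146, 116, 182)


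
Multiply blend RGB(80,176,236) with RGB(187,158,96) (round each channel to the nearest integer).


Multiply: C = A×B/255, rounded to nearest integer
R: 80×187/255 = 14960/255 ≈ 58.667 → 59
G: 176×158/255 = 27808/255 ≈ 109.051 → 109
B: 236×96/255 = 22656/255 ≈ 88.847 → 89
= RGB(59, 109, 89)


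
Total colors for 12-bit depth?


Colors = 2^bits = 2^12
= 4,096 colors


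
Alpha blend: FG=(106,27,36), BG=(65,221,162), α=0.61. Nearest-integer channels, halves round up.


C = α×F + (1-α)×B, with 1-α = 0.39
R: 0.61×106 + 0.39×65 = 64.66 + 25.35 = 90.01 → 90
G: 0.61×27 + 0.39×221 = 16.47 + 86.19 = 102.66 → 103
B: 0.61×36 + 0.39×162 = 21.96 + 63.18 = 85.14 → 85
= RGB(90, 103, 85)


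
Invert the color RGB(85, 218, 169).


Invert: (255-R, 255-G, 255-B)
R: 255-85 = 170
G: 255-218 = 37
B: 255-169 = 86
= RGB(170, 37, 86)


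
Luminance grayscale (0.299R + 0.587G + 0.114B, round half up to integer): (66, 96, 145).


Gray = 0.299×R + 0.587×G + 0.114×B
Gray = 0.299×66 + 0.587×96 + 0.114×145
Gray = 19.734 + 56.352 + 16.530
Gray = 92.616 → round half up → 93
Gray = 93


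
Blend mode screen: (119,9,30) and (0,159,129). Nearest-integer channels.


Screen: C = 255 - (255-A)×(255-B)/255, rounded to nearest integer
R: 255 - (255-119)×(255-0)/255 = 255 - 34680/255 ≈ 255 - 136.000 = 119.000 → 119
G: 255 - (255-9)×(255-159)/255 = 255 - 23616/255 ≈ 255 - 92.612 = 162.388 → 162
B: 255 - (255-30)×(255-129)/255 = 255 - 28350/255 ≈ 255 - 111.176 = 143.824 → 144
= RGB(119, 162, 144)


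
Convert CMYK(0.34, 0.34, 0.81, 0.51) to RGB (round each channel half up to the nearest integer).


R = 255 × (1-C) × (1-K) = 255 × 0.66 × 0.49 = 82.467 → 82
G = 255 × (1-M) × (1-K) = 255 × 0.66 × 0.49 = 82.467 → 82
B = 255 × (1-Y) × (1-K) = 255 × 0.19 × 0.49 = 23.7405 → 24
= RGB(82, 82, 24)


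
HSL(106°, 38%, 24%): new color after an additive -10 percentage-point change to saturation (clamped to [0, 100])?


Original S = 38%
Adjustment = -10 percentage points
New S = 38 + (-10) = 28
Clamp to [0, 100] → 28
= HSL(106°, 28%, 24%)


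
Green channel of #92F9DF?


Color: #92F9DF
R = 92 = 146
G = F9 = 249
B = DF = 223
Green = 249


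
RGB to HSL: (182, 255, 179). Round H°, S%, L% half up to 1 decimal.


Normalize: R'=182/255≈0.7137, G'=255/255≈1.0000, B'=179/255≈0.7020
Max=255/255, Min=179/255, Δ=Max-Min=76/255
L = (Max+Min)/2 = (255+179)/510 = 434/510 = 0.85098… → L = 85.1%
L > 0.5 → S = Δ/(2-Max-Min) = 76/(510-255-179) = 76/76 = 1 → S = 100.0%
(the 1/255 factors cancel in S and H, so raw channel differences can be used)
Max is G' → H = 60 × ((B-R)/Δ + 2) = 60 × ((179-182)/76 + 2)
  -3/76 + 2 = -0.0394… + 2 = 1.9605…
  H = 60 × 1.9605… = 117.631…° → H = 117.6°
= HSL(117.6°, 100.0%, 85.1%)


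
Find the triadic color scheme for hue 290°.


Triadic: equally spaced at 120° intervals
H1 = 290°
H2 = (290 + 120) mod 360 = 50°
H3 = (290 + 240) mod 360 = 170°
Triadic = 290°, 50°, 170°


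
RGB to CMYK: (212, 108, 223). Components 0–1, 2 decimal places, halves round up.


R'=212/255≈0.8314, G'=108/255≈0.4235, B'=223/255≈0.8745
K = 1 - max(R',G',B') = 1 - 223/255 = 32/255 = 0.12549… → 0.13
(1-R'-K)/(1-K) simplifies to (max-R)/max with max = 223:
C = (223-212)/223 = 11/223 = 0.04932… → 0.05
M = (223-108)/223 = 115/223 = 0.51569… → 0.52
Y = (223-223)/223 = 0/223 = 0 → 0.00
= CMYK(0.05, 0.52, 0.00, 0.13)


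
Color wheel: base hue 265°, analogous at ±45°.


Base hue: 265°
Left analog: (265 - 45) mod 360 = 220°
Right analog: (265 + 45) mod 360 = 310°
Analogous hues = 220° and 310°


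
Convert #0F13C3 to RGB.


0F → 15 (R)
13 → 19 (G)
C3 → 195 (B)
= RGB(15, 19, 195)
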